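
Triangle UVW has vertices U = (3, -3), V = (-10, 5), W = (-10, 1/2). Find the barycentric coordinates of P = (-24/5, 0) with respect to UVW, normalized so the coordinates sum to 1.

Signed area of the reference triangle: [UVW] = ½·(3·(5−(1/2)) + (-10)·(1/2−(-3)) + (-10)·(-3−5)) = ½·(27/2 − 35 + 80) = 117/4.
[PVW] = ½·((-24/5)·(5−(1/2)) + (-10)·(1/2−0) + (-10)·(0−5)) = ½·(-108/5 − 5 + 50) = 117/10, so the U-coordinate is (117/10)/(117/4) = 2/5.
[UPW] = ½·(3·(0−(1/2)) + (-24/5)·(1/2−(-3)) + (-10)·(-3−0)) = ½·(-3/2 − 84/5 + 30) = 117/20, so the V-coordinate is 1/5.
[UVP] = ½·(3·(5−0) + (-10)·(0−(-3)) + (-24/5)·(-3−5)) = ½·(15 − 30 + 192/5) = 117/10, so the W-coordinate is 2/5.
Check: 2/5 + 1/5 + 2/5 = 1.

(2/5, 1/5, 2/5)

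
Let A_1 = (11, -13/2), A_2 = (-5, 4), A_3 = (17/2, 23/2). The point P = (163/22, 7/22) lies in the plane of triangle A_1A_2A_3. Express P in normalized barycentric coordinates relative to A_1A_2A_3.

Signed area of the reference triangle: [A_1A_2A_3] = ½·(11·(4−(23/2)) + (-5)·(23/2−(-13/2)) + (17/2)·(-13/2−4)) = ½·(-165/2 − 90 − 357/4) = -1047/8.
[PA_2A_3] = ½·((163/22)·(4−(23/2)) + (-5)·(23/2−(7/22)) + (17/2)·(7/22−4)) = ½·(-2445/44 − 615/11 − 1377/44) = -3141/44, so the A_1-coordinate is (-3141/44)/(-1047/8) = 6/11.
[A_1PA_3] = ½·(11·(7/22−(23/2)) + (163/22)·(23/2−(-13/2)) + (17/2)·(-13/2−(7/22))) = ½·(-123 + 1467/11 − 1275/22) = -1047/44, so the A_2-coordinate is 2/11.
[A_1A_2P] = ½·(11·(4−(7/22)) + (-5)·(7/22−(-13/2)) + (163/22)·(-13/2−4)) = ½·(81/2 − 375/11 − 3423/44) = -3141/88, so the A_3-coordinate is 3/11.
Check: 6/11 + 2/11 + 3/11 = 1.

(6/11, 2/11, 3/11)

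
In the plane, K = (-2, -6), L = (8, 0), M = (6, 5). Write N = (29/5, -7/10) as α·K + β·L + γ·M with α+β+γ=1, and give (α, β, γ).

Signed area of the reference triangle: [KLM] = ½·((-2)·(0−5) + 8·(5−(-6)) + 6·(-6−0)) = ½·(10 + 88 − 36) = 31.
[NLM] = ½·((29/5)·(0−5) + 8·(5−(-7/10)) + 6·(-7/10−0)) = ½·(-29 + 228/5 − 21/5) = 31/5, so the K-coordinate is (31/5)/31 = 1/5.
[KNM] = ½·((-2)·(-7/10−5) + (29/5)·(5−(-6)) + 6·(-6−(-7/10))) = ½·(57/5 + 319/5 − 159/5) = 217/10, so the L-coordinate is 7/10.
[KLN] = ½·((-2)·(0−(-7/10)) + 8·(-7/10−(-6)) + (29/5)·(-6−0)) = ½·(-7/5 + 212/5 − 174/5) = 31/10, so the M-coordinate is 1/10.

(1/5, 7/10, 1/10)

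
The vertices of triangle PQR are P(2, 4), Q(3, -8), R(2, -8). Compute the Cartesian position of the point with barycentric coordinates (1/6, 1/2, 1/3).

(5/2, -6)

S = (1/6)·P + (1/2)·Q + (1/3)·R.
x-coordinate: (1/6)·2 + (1/2)·3 + (1/3)·2 = 5/2.
y-coordinate: (1/6)·4 + (1/2)·(-8) + (1/3)·(-8) = -6.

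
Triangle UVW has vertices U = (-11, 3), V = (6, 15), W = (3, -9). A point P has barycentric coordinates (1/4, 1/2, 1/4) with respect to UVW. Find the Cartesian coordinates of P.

P = (1/4)·U + (1/2)·V + (1/4)·W.
x-coordinate: (1/4)·(-11) + (1/2)·6 + (1/4)·3 = 1.
y-coordinate: (1/4)·3 + (1/2)·15 + (1/4)·(-9) = 6.

(1, 6)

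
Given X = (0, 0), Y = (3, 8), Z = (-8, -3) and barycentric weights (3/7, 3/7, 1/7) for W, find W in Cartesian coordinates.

(1/7, 3)

W = (3/7)·X + (3/7)·Y + (1/7)·Z.
x-coordinate: (3/7)·0 + (3/7)·3 + (1/7)·(-8) = 1/7.
y-coordinate: (3/7)·0 + (3/7)·8 + (1/7)·(-3) = 3.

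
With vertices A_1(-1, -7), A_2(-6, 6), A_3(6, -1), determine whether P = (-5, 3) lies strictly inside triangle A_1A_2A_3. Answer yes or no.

no

Barycentric coordinates of P: (29/121, 94/121, -2/121).
The three coordinates are positive, positive, negative; a point is interior exactly when all three are positive.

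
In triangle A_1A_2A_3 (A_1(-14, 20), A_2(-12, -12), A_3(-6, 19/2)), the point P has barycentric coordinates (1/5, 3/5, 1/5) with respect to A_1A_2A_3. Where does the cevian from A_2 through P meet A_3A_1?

Line A_2P meets A_3A_1 where the A_2-coordinate vanishes; zeroing P's A_2-weight and renormalizing leaves A_3, A_1-weights 1/5 : 1/5 → (1/2, 1/2).
So Q = (1/2)·A_3 + (1/2)·A_1 = (-10, 59/4).

(-10, 59/4)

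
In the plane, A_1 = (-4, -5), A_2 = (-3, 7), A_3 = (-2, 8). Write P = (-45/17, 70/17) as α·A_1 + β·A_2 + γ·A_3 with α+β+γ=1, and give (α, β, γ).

Signed area of the reference triangle: [A_1A_2A_3] = ½·((-4)·(7−8) + (-3)·(8−(-5)) + (-2)·(-5−7)) = ½·(4 − 39 + 24) = -11/2.
[PA_2A_3] = ½·((-45/17)·(7−8) + (-3)·(8−(70/17)) + (-2)·(70/17−7)) = ½·(45/17 − 198/17 + 98/17) = -55/34, so the A_1-coordinate is (-55/34)/(-11/2) = 5/17.
[A_1PA_3] = ½·((-4)·(70/17−8) + (-45/17)·(8−(-5)) + (-2)·(-5−(70/17))) = ½·(264/17 − 585/17 + 310/17) = -11/34, so the A_2-coordinate is 1/17.
[A_1A_2P] = ½·((-4)·(7−(70/17)) + (-3)·(70/17−(-5)) + (-45/17)·(-5−7)) = ½·(-196/17 − 465/17 + 540/17) = -121/34, so the A_3-coordinate is 11/17.

(5/17, 1/17, 11/17)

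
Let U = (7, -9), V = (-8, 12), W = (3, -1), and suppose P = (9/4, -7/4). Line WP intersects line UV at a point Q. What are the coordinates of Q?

Barycentric coordinates of P with respect to UVW: (1/2, 1/4, 1/4).
On side UV the W-coordinate is zero; dropping P's W-weight 1/4 and renormalizing the remaining 1/2 : 1/4 gives weights 2/3, 1/3 on U, V.
Q = (2/3)·(7, -9) + (1/3)·(-8, 12) = (2, -2).

(2, -2)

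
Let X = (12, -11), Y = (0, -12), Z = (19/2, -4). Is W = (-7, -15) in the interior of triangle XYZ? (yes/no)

Barycentric coordinates of W: (-55/173, 286/173, -58/173).
The three coordinates are negative, positive, negative; a point is interior exactly when all three are positive.

no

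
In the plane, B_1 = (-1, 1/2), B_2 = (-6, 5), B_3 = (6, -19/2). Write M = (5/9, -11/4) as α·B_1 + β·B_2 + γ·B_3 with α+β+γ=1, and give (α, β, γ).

(1/9, 7/18, 1/2)

Signed area of the reference triangle: [B_1B_2B_3] = ½·((-1)·(5−(-19/2)) + (-6)·(-19/2−(1/2)) + 6·(1/2−5)) = ½·(-29/2 + 60 − 27) = 37/4.
[MB_2B_3] = ½·((5/9)·(5−(-19/2)) + (-6)·(-19/2−(-11/4)) + 6·(-11/4−5)) = ½·(145/18 + 81/2 − 93/2) = 37/36, so the B_1-coordinate is (37/36)/(37/4) = 1/9.
[B_1MB_3] = ½·((-1)·(-11/4−(-19/2)) + (5/9)·(-19/2−(1/2)) + 6·(1/2−(-11/4))) = ½·(-27/4 − 50/9 + 39/2) = 259/72, so the B_2-coordinate is 7/18.
[B_1B_2M] = ½·((-1)·(5−(-11/4)) + (-6)·(-11/4−(1/2)) + (5/9)·(1/2−5)) = ½·(-31/4 + 39/2 − 5/2) = 37/8, so the B_3-coordinate is 1/2.
Check: 1/9 + 7/18 + 1/2 = 1.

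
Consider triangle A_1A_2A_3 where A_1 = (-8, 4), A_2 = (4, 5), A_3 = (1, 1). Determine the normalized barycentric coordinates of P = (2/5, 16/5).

Signed area of the reference triangle: [A_1A_2A_3] = ½·((-8)·(5−1) + 4·(1−4) + 1·(4−5)) = ½·(-32 − 12 − 1) = -45/2.
[PA_2A_3] = ½·((2/5)·(5−1) + 4·(1−(16/5)) + 1·(16/5−5)) = ½·(8/5 − 44/5 − 9/5) = -9/2, so the A_1-coordinate is (-9/2)/(-45/2) = 1/5.
[A_1PA_3] = ½·((-8)·(16/5−1) + (2/5)·(1−4) + 1·(4−(16/5))) = ½·(-88/5 − 6/5 + 4/5) = -9, so the A_2-coordinate is 2/5.
[A_1A_2P] = ½·((-8)·(5−(16/5)) + 4·(16/5−4) + (2/5)·(4−5)) = ½·(-72/5 − 16/5 − 2/5) = -9, so the A_3-coordinate is 2/5.

(1/5, 2/5, 2/5)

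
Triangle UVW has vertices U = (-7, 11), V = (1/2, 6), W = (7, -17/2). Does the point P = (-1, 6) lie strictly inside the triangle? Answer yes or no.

Barycentric coordinates of P: (87/305, 188/305, 6/61).
The three coordinates are positive, positive, positive; a point is interior exactly when all three are positive.

yes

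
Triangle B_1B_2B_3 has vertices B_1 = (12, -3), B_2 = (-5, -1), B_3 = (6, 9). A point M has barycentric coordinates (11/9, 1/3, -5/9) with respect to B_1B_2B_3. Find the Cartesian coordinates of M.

M = (11/9)·B_1 + (1/3)·B_2 + (-5/9)·B_3.
x-coordinate: (11/9)·12 + (1/3)·(-5) + (-5/9)·6 = 29/3.
y-coordinate: (11/9)·(-3) + (1/3)·(-1) + (-5/9)·9 = -9.

(29/3, -9)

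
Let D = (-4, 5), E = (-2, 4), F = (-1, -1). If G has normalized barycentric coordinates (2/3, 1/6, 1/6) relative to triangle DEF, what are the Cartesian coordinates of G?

(-19/6, 23/6)

G = (2/3)·D + (1/6)·E + (1/6)·F.
x-coordinate: (2/3)·(-4) + (1/6)·(-2) + (1/6)·(-1) = -19/6.
y-coordinate: (2/3)·5 + (1/6)·4 + (1/6)·(-1) = 23/6.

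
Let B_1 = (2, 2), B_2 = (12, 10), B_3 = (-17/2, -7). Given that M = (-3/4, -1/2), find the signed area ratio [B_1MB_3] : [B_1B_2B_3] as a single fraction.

[B_1B_2B_3] = ½·(2·(10−(-7)) + 12·(-7−2) + (-17/2)·(2−10)) = ½·(34 − 108 + 68) = -3.
[B_1MB_3] = ½·(2·(-1/2−(-7)) + (-3/4)·(-7−2) + (-17/2)·(2−(-1/2))) = ½·(13 + 27/4 − 85/4) = -3/4, so the ratio is (-3/4)/(-3) = 1/4.

1/4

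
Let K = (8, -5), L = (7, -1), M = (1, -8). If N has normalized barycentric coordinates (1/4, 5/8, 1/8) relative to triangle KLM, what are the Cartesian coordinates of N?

N = (1/4)·K + (5/8)·L + (1/8)·M.
x-coordinate: (1/4)·8 + (5/8)·7 + (1/8)·1 = 13/2.
y-coordinate: (1/4)·(-5) + (5/8)·(-1) + (1/8)·(-8) = -23/8.

(13/2, -23/8)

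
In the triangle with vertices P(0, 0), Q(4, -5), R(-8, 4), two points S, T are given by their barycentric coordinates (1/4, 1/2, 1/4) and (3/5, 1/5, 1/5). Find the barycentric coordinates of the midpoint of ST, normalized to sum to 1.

(17/40, 7/20, 9/40)

Since both coordinate triples sum to 1, the midpoint's barycentrics are the componentwise average.
(1/4+3/5)/2 = 17/40; similarly 7/20 and 9/40.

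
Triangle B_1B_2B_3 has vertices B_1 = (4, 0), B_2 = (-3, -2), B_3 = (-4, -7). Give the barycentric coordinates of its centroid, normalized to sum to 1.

The centroid is the average of the vertices, so each weight is 1/3.

(1/3, 1/3, 1/3)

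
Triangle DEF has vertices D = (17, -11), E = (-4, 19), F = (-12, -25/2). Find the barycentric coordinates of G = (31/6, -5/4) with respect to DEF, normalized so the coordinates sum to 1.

Signed area of the reference triangle: [DEF] = ½·(17·(19−(-25/2)) + (-4)·(-25/2−(-11)) + (-12)·(-11−19)) = ½·(1071/2 + 6 + 360) = 1803/4.
[GEF] = ½·((31/6)·(19−(-25/2)) + (-4)·(-25/2−(-5/4)) + (-12)·(-5/4−19)) = ½·(651/4 + 45 + 243) = 1803/8, so the D-coordinate is (1803/8)/(1803/4) = 1/2.
[DGF] = ½·(17·(-5/4−(-25/2)) + (31/6)·(-25/2−(-11)) + (-12)·(-11−(-5/4))) = ½·(765/4 − 31/4 + 117) = 601/4, so the E-coordinate is 1/3.
[DEG] = ½·(17·(19−(-5/4)) + (-4)·(-5/4−(-11)) + (31/6)·(-11−19)) = ½·(1377/4 − 39 − 155) = 601/8, so the F-coordinate is 1/6.

(1/2, 1/3, 1/6)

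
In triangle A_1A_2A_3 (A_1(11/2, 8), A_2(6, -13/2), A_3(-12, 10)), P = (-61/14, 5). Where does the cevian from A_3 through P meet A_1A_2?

Barycentric coordinates of P with respect to A_1A_2A_3: (1/7, 2/7, 4/7).
On side A_1A_2 the A_3-coordinate is zero; dropping P's A_3-weight 4/7 and renormalizing the remaining 1/7 : 2/7 gives weights 1/3, 2/3 on A_1, A_2.
Q = (1/3)·(11/2, 8) + (2/3)·(6, -13/2) = (35/6, -5/3).

(35/6, -5/3)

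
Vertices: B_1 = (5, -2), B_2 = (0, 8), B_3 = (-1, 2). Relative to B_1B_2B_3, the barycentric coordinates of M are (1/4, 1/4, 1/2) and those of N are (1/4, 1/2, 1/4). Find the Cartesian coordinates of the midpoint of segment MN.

Barycentric coordinates of the midpoint are the average: (1/4, 3/8, 3/8).
Converting: (1/4)·B_1 + (3/8)·B_2 + (3/8)·B_3 = (7/8, 13/4).

(7/8, 13/4)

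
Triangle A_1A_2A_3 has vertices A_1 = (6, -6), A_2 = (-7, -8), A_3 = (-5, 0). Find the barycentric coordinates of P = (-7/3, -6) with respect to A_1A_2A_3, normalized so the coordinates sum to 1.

(1/3, 1/2, 1/6)

Signed area of the reference triangle: [A_1A_2A_3] = ½·(6·(-8−0) + (-7)·(0−(-6)) + (-5)·(-6−(-8))) = ½·(-48 − 42 − 10) = -50.
[PA_2A_3] = ½·((-7/3)·(-8−0) + (-7)·(0−(-6)) + (-5)·(-6−(-8))) = ½·(56/3 − 42 − 10) = -50/3, so the A_1-coordinate is (-50/3)/(-50) = 1/3.
[A_1PA_3] = ½·(6·(-6−0) + (-7/3)·(0−(-6)) + (-5)·(-6−(-6))) = ½·(-36 − 14 + 0) = -25, so the A_2-coordinate is 1/2.
[A_1A_2P] = ½·(6·(-8−(-6)) + (-7)·(-6−(-6)) + (-7/3)·(-6−(-8))) = ½·(-12 + 0 − 14/3) = -25/3, so the A_3-coordinate is 1/6.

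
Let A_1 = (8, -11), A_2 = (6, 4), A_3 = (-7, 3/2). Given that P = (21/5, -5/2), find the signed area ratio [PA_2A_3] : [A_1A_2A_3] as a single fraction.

2/5

[A_1A_2A_3] = ½·(8·(4−(3/2)) + 6·(3/2−(-11)) + (-7)·(-11−4)) = ½·(20 + 75 + 105) = 100.
[PA_2A_3] = ½·((21/5)·(4−(3/2)) + 6·(3/2−(-5/2)) + (-7)·(-5/2−4)) = ½·(21/2 + 24 + 91/2) = 40, so the ratio is 40/100 = 2/5.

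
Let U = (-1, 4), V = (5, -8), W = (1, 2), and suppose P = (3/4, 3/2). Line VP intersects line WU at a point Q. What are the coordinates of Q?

Barycentric coordinates of P with respect to UVW: (3/8, 1/8, 1/2).
On side WU the V-coordinate is zero; dropping P's V-weight 1/8 and renormalizing the remaining 1/2 : 3/8 gives weights 4/7, 3/7 on W, U.
Q = (4/7)·(1, 2) + (3/7)·(-1, 4) = (1/7, 20/7).

(1/7, 20/7)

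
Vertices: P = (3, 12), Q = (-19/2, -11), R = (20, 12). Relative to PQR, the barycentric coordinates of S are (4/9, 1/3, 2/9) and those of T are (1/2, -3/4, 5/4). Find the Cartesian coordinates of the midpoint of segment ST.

(2609/144, 403/24)

Barycentric coordinates of the midpoint are the average: (17/36, -5/24, 53/72).
Converting: (17/36)·P + (-5/24)·Q + (53/72)·R = (2609/144, 403/24).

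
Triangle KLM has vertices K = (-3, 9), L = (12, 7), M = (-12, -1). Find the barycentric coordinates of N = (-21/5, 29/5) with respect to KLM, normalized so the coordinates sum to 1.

Signed area of the reference triangle: [KLM] = ½·((-3)·(7−(-1)) + 12·(-1−9) + (-12)·(9−7)) = ½·(-24 − 120 − 24) = -84.
[NLM] = ½·((-21/5)·(7−(-1)) + 12·(-1−(29/5)) + (-12)·(29/5−7)) = ½·(-168/5 − 408/5 + 72/5) = -252/5, so the K-coordinate is (-252/5)/(-84) = 3/5.
[KNM] = ½·((-3)·(29/5−(-1)) + (-21/5)·(-1−9) + (-12)·(9−(29/5))) = ½·(-102/5 + 42 − 192/5) = -42/5, so the L-coordinate is 1/10.
[KLN] = ½·((-3)·(7−(29/5)) + 12·(29/5−9) + (-21/5)·(9−7)) = ½·(-18/5 − 192/5 − 42/5) = -126/5, so the M-coordinate is 3/10.

(3/5, 1/10, 3/10)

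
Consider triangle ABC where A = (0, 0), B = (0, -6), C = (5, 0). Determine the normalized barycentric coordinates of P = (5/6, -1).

(2/3, 1/6, 1/6)

Signed area of the reference triangle: [ABC] = ½·(0·(-6−0) + 0·(0−0) + 5·(0−(-6))) = ½·(0 + 0 + 30) = 15.
[PBC] = ½·((5/6)·(-6−0) + 0·(0−(-1)) + 5·(-1−(-6))) = ½·(-5 + 0 + 25) = 10, so the A-coordinate is 10/15 = 2/3.
[APC] = ½·(0·(-1−0) + (5/6)·(0−0) + 5·(0−(-1))) = ½·(0 + 0 + 5) = 5/2, so the B-coordinate is 1/6.
[ABP] = ½·(0·(-6−(-1)) + 0·(-1−0) + (5/6)·(0−(-6))) = ½·(0 + 0 + 5) = 5/2, so the C-coordinate is 1/6.
Check: 2/3 + 1/6 + 1/6 = 1.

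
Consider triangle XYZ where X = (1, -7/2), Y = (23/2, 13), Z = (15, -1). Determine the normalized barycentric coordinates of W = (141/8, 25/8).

Signed area of the reference triangle: [XYZ] = ½·(1·(13−(-1)) + (23/2)·(-1−(-7/2)) + 15·(-7/2−13)) = ½·(14 + 115/4 − 495/2) = -819/8.
[WYZ] = ½·((141/8)·(13−(-1)) + (23/2)·(-1−(25/8)) + 15·(25/8−13)) = ½·(987/4 − 759/16 − 1185/8) = 819/32, so the X-coordinate is (819/32)/(-819/8) = -1/4.
[XWZ] = ½·(1·(25/8−(-1)) + (141/8)·(-1−(-7/2)) + 15·(-7/2−(25/8))) = ½·(33/8 + 705/16 − 795/8) = -819/32, so the Y-coordinate is 1/4.
[XYW] = ½·(1·(13−(25/8)) + (23/2)·(25/8−(-7/2)) + (141/8)·(-7/2−13)) = ½·(79/8 + 1219/16 − 4653/16) = -819/8, so the Z-coordinate is 1.

(-1/4, 1/4, 1)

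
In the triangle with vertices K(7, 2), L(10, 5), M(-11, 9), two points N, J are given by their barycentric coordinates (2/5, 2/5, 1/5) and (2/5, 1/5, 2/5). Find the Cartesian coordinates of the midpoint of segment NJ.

(5/2, 5)

Barycentric coordinates of the midpoint are the average: (2/5, 3/10, 3/10).
Converting: (2/5)·K + (3/10)·L + (3/10)·M = (5/2, 5).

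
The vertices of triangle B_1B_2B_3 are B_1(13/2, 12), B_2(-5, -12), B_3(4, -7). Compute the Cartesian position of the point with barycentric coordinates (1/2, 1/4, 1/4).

(3, 5/4)

M = (1/2)·B_1 + (1/4)·B_2 + (1/4)·B_3.
x-coordinate: (1/2)·(13/2) + (1/4)·(-5) + (1/4)·4 = 3.
y-coordinate: (1/2)·12 + (1/4)·(-12) + (1/4)·(-7) = 5/4.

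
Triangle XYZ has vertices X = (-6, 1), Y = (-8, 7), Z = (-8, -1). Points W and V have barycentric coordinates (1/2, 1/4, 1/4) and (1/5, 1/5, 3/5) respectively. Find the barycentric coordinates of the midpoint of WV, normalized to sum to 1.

(7/20, 9/40, 17/40)

Since both coordinate triples sum to 1, the midpoint's barycentrics are the componentwise average.
(1/2+1/5)/2 = 7/20; similarly 9/40 and 17/40.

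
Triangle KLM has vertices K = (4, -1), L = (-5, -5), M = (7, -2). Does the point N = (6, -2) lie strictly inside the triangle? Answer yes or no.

yes

Barycentric coordinates of N: (1/7, 1/21, 17/21).
The three coordinates are positive, positive, positive; a point is interior exactly when all three are positive.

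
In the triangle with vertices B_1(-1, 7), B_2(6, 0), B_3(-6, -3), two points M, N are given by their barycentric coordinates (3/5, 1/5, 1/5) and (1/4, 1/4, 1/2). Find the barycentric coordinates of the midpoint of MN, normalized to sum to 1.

(17/40, 9/40, 7/20)

Since both coordinate triples sum to 1, the midpoint's barycentrics are the componentwise average.
(3/5+1/4)/2 = 17/40; similarly 9/40 and 7/20.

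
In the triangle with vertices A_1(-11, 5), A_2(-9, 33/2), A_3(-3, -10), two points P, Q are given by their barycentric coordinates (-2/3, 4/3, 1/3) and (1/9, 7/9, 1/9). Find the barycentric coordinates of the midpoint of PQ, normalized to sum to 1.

(-5/18, 19/18, 2/9)

Since both coordinate triples sum to 1, the midpoint's barycentrics are the componentwise average.
(-2/3+1/9)/2 = -5/18; similarly 19/18 and 2/9.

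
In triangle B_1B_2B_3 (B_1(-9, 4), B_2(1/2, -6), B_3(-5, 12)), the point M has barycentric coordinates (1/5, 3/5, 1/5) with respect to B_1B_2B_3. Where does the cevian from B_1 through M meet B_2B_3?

(-7/8, -3/2)

Line B_1M meets B_2B_3 where the B_1-coordinate vanishes; zeroing M's B_1-weight and renormalizing leaves B_2, B_3-weights 3/5 : 1/5 → (3/4, 1/4).
So N = (3/4)·B_2 + (1/4)·B_3 = (-7/8, -3/2).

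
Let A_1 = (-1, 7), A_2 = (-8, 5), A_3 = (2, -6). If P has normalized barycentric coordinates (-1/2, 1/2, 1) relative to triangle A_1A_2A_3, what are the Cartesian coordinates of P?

(-3/2, -7)

P = (-1/2)·A_1 + (1/2)·A_2 + 1·A_3.
x-coordinate: (-1/2)·(-1) + (1/2)·(-8) + 1·2 = -3/2.
y-coordinate: (-1/2)·7 + (1/2)·5 + 1·(-6) = -7.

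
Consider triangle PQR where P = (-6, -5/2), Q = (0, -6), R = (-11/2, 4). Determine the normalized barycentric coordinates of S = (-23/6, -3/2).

Signed area of the reference triangle: [PQR] = ½·((-6)·(-6−4) + 0·(4−(-5/2)) + (-11/2)·(-5/2−(-6))) = ½·(60 + 0 − 77/4) = 163/8.
[SQR] = ½·((-23/6)·(-6−4) + 0·(4−(-3/2)) + (-11/2)·(-3/2−(-6))) = ½·(115/3 + 0 − 99/4) = 163/24, so the P-coordinate is (163/24)/(163/8) = 1/3.
[PSR] = ½·((-6)·(-3/2−4) + (-23/6)·(4−(-5/2)) + (-11/2)·(-5/2−(-3/2))) = ½·(33 − 299/12 + 11/2) = 163/24, so the Q-coordinate is 1/3.
[PQS] = ½·((-6)·(-6−(-3/2)) + 0·(-3/2−(-5/2)) + (-23/6)·(-5/2−(-6))) = ½·(27 + 0 − 161/12) = 163/24, so the R-coordinate is 1/3.

(1/3, 1/3, 1/3)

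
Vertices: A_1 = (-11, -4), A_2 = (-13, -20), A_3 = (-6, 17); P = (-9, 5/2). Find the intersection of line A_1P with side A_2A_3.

Barycentric coordinates of P with respect to A_1A_2A_3: (1/4, 1/4, 1/2).
On side A_2A_3 the A_1-coordinate is zero; dropping P's A_1-weight 1/4 and renormalizing the remaining 1/4 : 1/2 gives weights 1/3, 2/3 on A_2, A_3.
Q = (1/3)·(-13, -20) + (2/3)·(-6, 17) = (-25/3, 14/3).

(-25/3, 14/3)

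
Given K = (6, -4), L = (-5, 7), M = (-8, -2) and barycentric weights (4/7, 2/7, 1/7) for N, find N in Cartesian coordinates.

(6/7, -4/7)

N = (4/7)·K + (2/7)·L + (1/7)·M.
x-coordinate: (4/7)·6 + (2/7)·(-5) + (1/7)·(-8) = 6/7.
y-coordinate: (4/7)·(-4) + (2/7)·7 + (1/7)·(-2) = -4/7.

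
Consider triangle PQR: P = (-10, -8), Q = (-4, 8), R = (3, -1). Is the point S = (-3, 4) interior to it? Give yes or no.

Barycentric coordinates of S: (19/166, 107/166, 20/83).
The three coordinates are positive, positive, positive; a point is interior exactly when all three are positive.

yes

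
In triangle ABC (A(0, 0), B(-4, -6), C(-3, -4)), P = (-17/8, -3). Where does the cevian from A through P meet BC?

Barycentric coordinates of P with respect to ABC: (3/8, 1/4, 3/8).
On side BC the A-coordinate is zero; dropping P's A-weight 3/8 and renormalizing the remaining 1/4 : 3/8 gives weights 2/5, 3/5 on B, C.
Q = (2/5)·(-4, -6) + (3/5)·(-3, -4) = (-17/5, -24/5).

(-17/5, -24/5)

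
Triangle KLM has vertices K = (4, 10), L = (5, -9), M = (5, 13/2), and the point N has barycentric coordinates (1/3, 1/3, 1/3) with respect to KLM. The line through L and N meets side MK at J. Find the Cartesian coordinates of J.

(9/2, 33/4)

Line LN meets MK where the L-coordinate vanishes; zeroing N's L-weight and renormalizing leaves M, K-weights 1/3 : 1/3 → (1/2, 1/2).
So J = (1/2)·M + (1/2)·K = (9/2, 33/4).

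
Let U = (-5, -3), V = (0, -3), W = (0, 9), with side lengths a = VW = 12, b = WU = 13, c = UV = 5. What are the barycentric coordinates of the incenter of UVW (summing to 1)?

(2/5, 13/30, 1/6)

The incenter has barycentric coordinates proportional to the opposite side lengths: (12 : 13 : 5).
Normalizing by 12+13+5 = 30 gives (2/5, 13/30, 1/6).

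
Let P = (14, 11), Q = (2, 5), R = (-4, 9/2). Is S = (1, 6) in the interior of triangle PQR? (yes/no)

Barycentric coordinates of S: (13/60, 11/60, 3/5).
The three coordinates are positive, positive, positive; a point is interior exactly when all three are positive.

yes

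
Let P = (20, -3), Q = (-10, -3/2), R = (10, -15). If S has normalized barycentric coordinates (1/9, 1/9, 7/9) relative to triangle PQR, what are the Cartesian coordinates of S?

S = (1/9)·P + (1/9)·Q + (7/9)·R.
x-coordinate: (1/9)·20 + (1/9)·(-10) + (7/9)·10 = 80/9.
y-coordinate: (1/9)·(-3) + (1/9)·(-3/2) + (7/9)·(-15) = -73/6.

(80/9, -73/6)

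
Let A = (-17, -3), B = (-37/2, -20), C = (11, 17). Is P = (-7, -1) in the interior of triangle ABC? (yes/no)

yes

Barycentric coordinates of P: (135/446, 72/223, 167/446).
The three coordinates are positive, positive, positive; a point is interior exactly when all three are positive.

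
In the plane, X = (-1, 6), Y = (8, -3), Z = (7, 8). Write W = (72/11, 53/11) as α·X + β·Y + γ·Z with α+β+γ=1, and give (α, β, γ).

(1/11, 3/11, 7/11)

Signed area of the reference triangle: [XYZ] = ½·((-1)·(-3−8) + 8·(8−6) + 7·(6−(-3))) = ½·(11 + 16 + 63) = 45.
[WYZ] = ½·((72/11)·(-3−8) + 8·(8−(53/11)) + 7·(53/11−(-3))) = ½·(-72 + 280/11 + 602/11) = 45/11, so the X-coordinate is (45/11)/45 = 1/11.
[XWZ] = ½·((-1)·(53/11−8) + (72/11)·(8−6) + 7·(6−(53/11))) = ½·(35/11 + 144/11 + 91/11) = 135/11, so the Y-coordinate is 3/11.
[XYW] = ½·((-1)·(-3−(53/11)) + 8·(53/11−6) + (72/11)·(6−(-3))) = ½·(86/11 − 104/11 + 648/11) = 315/11, so the Z-coordinate is 7/11.
Check: 1/11 + 3/11 + 7/11 = 1.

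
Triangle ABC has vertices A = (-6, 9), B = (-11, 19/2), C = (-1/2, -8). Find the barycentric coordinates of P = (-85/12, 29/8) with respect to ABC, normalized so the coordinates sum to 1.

(1/12, 7/12, 1/3)

Signed area of the reference triangle: [ABC] = ½·((-6)·(19/2−(-8)) + (-11)·(-8−9) + (-1/2)·(9−(19/2))) = ½·(-105 + 187 + 1/4) = 329/8.
[PBC] = ½·((-85/12)·(19/2−(-8)) + (-11)·(-8−(29/8)) + (-1/2)·(29/8−(19/2))) = ½·(-2975/24 + 1023/8 + 47/16) = 329/96, so the A-coordinate is (329/96)/(329/8) = 1/12.
[APC] = ½·((-6)·(29/8−(-8)) + (-85/12)·(-8−9) + (-1/2)·(9−(29/8))) = ½·(-279/4 + 1445/12 − 43/16) = 2303/96, so the B-coordinate is 7/12.
[ABP] = ½·((-6)·(19/2−(29/8)) + (-11)·(29/8−9) + (-85/12)·(9−(19/2))) = ½·(-141/4 + 473/8 + 85/24) = 329/24, so the C-coordinate is 1/3.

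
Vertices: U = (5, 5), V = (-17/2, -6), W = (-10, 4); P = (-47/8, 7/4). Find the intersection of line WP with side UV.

(-7/4, -1/2)

Barycentric coordinates of P with respect to UVW: (1/4, 1/4, 1/2).
On side UV the W-coordinate is zero; dropping P's W-weight 1/2 and renormalizing the remaining 1/4 : 1/4 gives weights 1/2, 1/2 on U, V.
Q = (1/2)·(5, 5) + (1/2)·(-17/2, -6) = (-7/4, -1/2).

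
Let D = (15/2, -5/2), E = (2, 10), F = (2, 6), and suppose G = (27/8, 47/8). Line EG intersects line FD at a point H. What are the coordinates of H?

(19/4, 7/4)

Barycentric coordinates of G with respect to DEF: (1/4, 1/2, 1/4).
On side FD the E-coordinate is zero; dropping G's E-weight 1/2 and renormalizing the remaining 1/4 : 1/4 gives weights 1/2, 1/2 on F, D.
H = (1/2)·(2, 6) + (1/2)·(15/2, -5/2) = (19/4, 7/4).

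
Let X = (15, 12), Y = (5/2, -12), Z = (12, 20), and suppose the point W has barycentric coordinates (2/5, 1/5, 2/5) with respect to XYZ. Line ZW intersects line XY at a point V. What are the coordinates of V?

Line ZW meets XY where the Z-coordinate vanishes; zeroing W's Z-weight and renormalizing leaves X, Y-weights 2/5 : 1/5 → (2/3, 1/3).
So V = (2/3)·X + (1/3)·Y = (65/6, 4).

(65/6, 4)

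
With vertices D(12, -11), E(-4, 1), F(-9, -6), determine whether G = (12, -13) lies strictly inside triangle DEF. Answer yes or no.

no

Barycentric coordinates of G: (91/86, -21/86, 8/43).
The three coordinates are positive, negative, positive; a point is interior exactly when all three are positive.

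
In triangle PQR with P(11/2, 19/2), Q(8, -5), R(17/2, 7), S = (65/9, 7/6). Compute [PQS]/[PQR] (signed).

1/9

[PQR] = ½·((11/2)·(-5−7) + 8·(7−(19/2)) + (17/2)·(19/2−(-5))) = ½·(-66 − 20 + 493/4) = 149/8.
[PQS] = ½·((11/2)·(-5−(7/6)) + 8·(7/6−(19/2)) + (65/9)·(19/2−(-5))) = ½·(-407/12 − 200/3 + 1885/18) = 149/72, so the ratio is (149/72)/(149/8) = 1/9.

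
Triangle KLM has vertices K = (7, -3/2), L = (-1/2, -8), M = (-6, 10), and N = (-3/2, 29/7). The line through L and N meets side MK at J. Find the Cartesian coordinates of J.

(-5/3, 37/6)

Barycentric coordinates of N with respect to KLM: (2/7, 1/7, 4/7).
On side MK the L-coordinate is zero; dropping N's L-weight 1/7 and renormalizing the remaining 4/7 : 2/7 gives weights 2/3, 1/3 on M, K.
J = (2/3)·(-6, 10) + (1/3)·(7, -3/2) = (-5/3, 37/6).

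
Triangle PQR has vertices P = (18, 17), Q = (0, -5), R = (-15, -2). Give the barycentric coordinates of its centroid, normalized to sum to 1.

The centroid is the average of the vertices, so each weight is 1/3.

(1/3, 1/3, 1/3)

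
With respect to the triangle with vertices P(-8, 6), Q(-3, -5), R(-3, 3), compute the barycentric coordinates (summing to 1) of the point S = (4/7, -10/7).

Signed area of the reference triangle: [PQR] = ½·((-8)·(-5−3) + (-3)·(3−6) + (-3)·(6−(-5))) = ½·(64 + 9 − 33) = 20.
[SQR] = ½·((4/7)·(-5−3) + (-3)·(3−(-10/7)) + (-3)·(-10/7−(-5))) = ½·(-32/7 − 93/7 − 75/7) = -100/7, so the P-coordinate is (-100/7)/20 = -5/7.
[PSR] = ½·((-8)·(-10/7−3) + (4/7)·(3−6) + (-3)·(6−(-10/7))) = ½·(248/7 − 12/7 − 156/7) = 40/7, so the Q-coordinate is 2/7.
[PQS] = ½·((-8)·(-5−(-10/7)) + (-3)·(-10/7−6) + (4/7)·(6−(-5))) = ½·(200/7 + 156/7 + 44/7) = 200/7, so the R-coordinate is 10/7.
Check: -5/7 + 2/7 + 10/7 = 1.

(-5/7, 2/7, 10/7)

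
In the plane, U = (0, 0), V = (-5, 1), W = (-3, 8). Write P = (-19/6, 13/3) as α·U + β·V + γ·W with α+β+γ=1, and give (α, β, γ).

(1/6, 1/3, 1/2)

Signed area of the reference triangle: [UVW] = ½·(0·(1−8) + (-5)·(8−0) + (-3)·(0−1)) = ½·(0 − 40 + 3) = -37/2.
[PVW] = ½·((-19/6)·(1−8) + (-5)·(8−(13/3)) + (-3)·(13/3−1)) = ½·(133/6 − 55/3 − 10) = -37/12, so the U-coordinate is (-37/12)/(-37/2) = 1/6.
[UPW] = ½·(0·(13/3−8) + (-19/6)·(8−0) + (-3)·(0−(13/3))) = ½·(0 − 76/3 + 13) = -37/6, so the V-coordinate is 1/3.
[UVP] = ½·(0·(1−(13/3)) + (-5)·(13/3−0) + (-19/6)·(0−1)) = ½·(0 − 65/3 + 19/6) = -37/4, so the W-coordinate is 1/2.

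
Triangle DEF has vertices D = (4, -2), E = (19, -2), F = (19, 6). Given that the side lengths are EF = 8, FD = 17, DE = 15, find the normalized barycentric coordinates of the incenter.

The incenter has barycentric coordinates proportional to the opposite side lengths: (8 : 17 : 15).
Normalizing by 8+17+15 = 40 gives (1/5, 17/40, 3/8).

(1/5, 17/40, 3/8)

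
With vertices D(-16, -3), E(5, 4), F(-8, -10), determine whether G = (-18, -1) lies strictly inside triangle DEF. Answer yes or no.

Barycentric coordinates of G: (257/203, 2/203, -8/29).
The three coordinates are positive, positive, negative; a point is interior exactly when all three are positive.

no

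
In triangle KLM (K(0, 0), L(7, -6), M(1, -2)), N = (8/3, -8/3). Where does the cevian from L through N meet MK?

(1/2, -1)

Barycentric coordinates of N with respect to KLM: (1/3, 1/3, 1/3).
On side MK the L-coordinate is zero; dropping N's L-weight 1/3 and renormalizing the remaining 1/3 : 1/3 gives weights 1/2, 1/2 on M, K.
J = (1/2)·(1, -2) + (1/2)·(0, 0) = (1/2, -1).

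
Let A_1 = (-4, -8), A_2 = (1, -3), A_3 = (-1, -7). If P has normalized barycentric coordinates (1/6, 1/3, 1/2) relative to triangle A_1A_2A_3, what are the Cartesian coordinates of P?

(-5/6, -35/6)

P = (1/6)·A_1 + (1/3)·A_2 + (1/2)·A_3.
x-coordinate: (1/6)·(-4) + (1/3)·1 + (1/2)·(-1) = -5/6.
y-coordinate: (1/6)·(-8) + (1/3)·(-3) + (1/2)·(-7) = -35/6.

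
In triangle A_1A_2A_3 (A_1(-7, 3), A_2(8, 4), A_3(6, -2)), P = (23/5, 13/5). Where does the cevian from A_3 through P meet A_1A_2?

(17/4, 15/4)

Barycentric coordinates of P with respect to A_1A_2A_3: (1/5, 3/5, 1/5).
On side A_1A_2 the A_3-coordinate is zero; dropping P's A_3-weight 1/5 and renormalizing the remaining 1/5 : 3/5 gives weights 1/4, 3/4 on A_1, A_2.
Q = (1/4)·(-7, 3) + (3/4)·(8, 4) = (17/4, 15/4).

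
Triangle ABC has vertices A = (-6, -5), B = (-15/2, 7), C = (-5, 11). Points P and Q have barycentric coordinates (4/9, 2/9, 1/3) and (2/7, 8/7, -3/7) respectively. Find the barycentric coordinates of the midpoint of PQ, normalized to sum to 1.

(23/63, 43/63, -1/21)

Since both coordinate triples sum to 1, the midpoint's barycentrics are the componentwise average.
(4/9+2/7)/2 = 23/63; similarly 43/63 and -1/21.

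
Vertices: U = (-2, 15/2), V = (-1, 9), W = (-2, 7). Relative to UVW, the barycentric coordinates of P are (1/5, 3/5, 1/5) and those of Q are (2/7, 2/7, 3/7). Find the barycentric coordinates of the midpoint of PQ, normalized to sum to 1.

Since both coordinate triples sum to 1, the midpoint's barycentrics are the componentwise average.
(1/5+2/7)/2 = 17/70; similarly 31/70 and 11/35.

(17/70, 31/70, 11/35)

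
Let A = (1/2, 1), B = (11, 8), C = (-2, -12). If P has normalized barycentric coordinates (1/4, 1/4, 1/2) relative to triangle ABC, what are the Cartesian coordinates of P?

P = (1/4)·A + (1/4)·B + (1/2)·C.
x-coordinate: (1/4)·(1/2) + (1/4)·11 + (1/2)·(-2) = 15/8.
y-coordinate: (1/4)·1 + (1/4)·8 + (1/2)·(-12) = -15/4.

(15/8, -15/4)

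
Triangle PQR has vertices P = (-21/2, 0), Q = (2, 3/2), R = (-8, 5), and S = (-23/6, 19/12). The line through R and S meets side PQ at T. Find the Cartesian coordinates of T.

(-3, 9/10)

Barycentric coordinates of S with respect to PQR: (1/3, 1/2, 1/6).
On side PQ the R-coordinate is zero; dropping S's R-weight 1/6 and renormalizing the remaining 1/3 : 1/2 gives weights 2/5, 3/5 on P, Q.
T = (2/5)·(-21/2, 0) + (3/5)·(2, 3/2) = (-3, 9/10).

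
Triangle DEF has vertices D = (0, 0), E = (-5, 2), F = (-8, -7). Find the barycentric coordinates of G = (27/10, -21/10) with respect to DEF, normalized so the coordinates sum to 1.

(8/5, -7/10, 1/10)

Signed area of the reference triangle: [DEF] = ½·(0·(2−(-7)) + (-5)·(-7−0) + (-8)·(0−2)) = ½·(0 + 35 + 16) = 51/2.
[GEF] = ½·((27/10)·(2−(-7)) + (-5)·(-7−(-21/10)) + (-8)·(-21/10−2)) = ½·(243/10 + 49/2 + 164/5) = 204/5, so the D-coordinate is (204/5)/(51/2) = 8/5.
[DGF] = ½·(0·(-21/10−(-7)) + (27/10)·(-7−0) + (-8)·(0−(-21/10))) = ½·(0 − 189/10 − 84/5) = -357/20, so the E-coordinate is -7/10.
[DEG] = ½·(0·(2−(-21/10)) + (-5)·(-21/10−0) + (27/10)·(0−2)) = ½·(0 + 21/2 − 27/5) = 51/20, so the F-coordinate is 1/10.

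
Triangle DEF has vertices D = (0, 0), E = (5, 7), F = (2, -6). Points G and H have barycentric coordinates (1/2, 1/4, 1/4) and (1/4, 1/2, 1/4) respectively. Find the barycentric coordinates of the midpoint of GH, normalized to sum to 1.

Since both coordinate triples sum to 1, the midpoint's barycentrics are the componentwise average.
(1/2+1/4)/2 = 3/8; similarly 3/8 and 1/4.

(3/8, 3/8, 1/4)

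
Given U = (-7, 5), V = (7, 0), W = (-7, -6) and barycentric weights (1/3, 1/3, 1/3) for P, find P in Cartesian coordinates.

P = (1/3)·U + (1/3)·V + (1/3)·W.
x-coordinate: (1/3)·(-7) + (1/3)·7 + (1/3)·(-7) = -7/3.
y-coordinate: (1/3)·5 + (1/3)·0 + (1/3)·(-6) = -1/3.

(-7/3, -1/3)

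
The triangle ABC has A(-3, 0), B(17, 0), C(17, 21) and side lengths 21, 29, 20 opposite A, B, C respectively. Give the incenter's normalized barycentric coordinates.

(3/10, 29/70, 2/7)

The incenter has barycentric coordinates proportional to the opposite side lengths: (21 : 29 : 20).
Normalizing by 21+29+20 = 70 gives (3/10, 29/70, 2/7).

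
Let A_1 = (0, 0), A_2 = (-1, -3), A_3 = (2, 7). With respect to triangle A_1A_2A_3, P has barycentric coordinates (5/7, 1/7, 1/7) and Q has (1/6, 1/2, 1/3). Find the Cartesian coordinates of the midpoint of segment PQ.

Barycentric coordinates of the midpoint are the average: (37/84, 9/28, 5/21).
Converting: (37/84)·A_1 + (9/28)·A_2 + (5/21)·A_3 = (13/84, 59/84).

(13/84, 59/84)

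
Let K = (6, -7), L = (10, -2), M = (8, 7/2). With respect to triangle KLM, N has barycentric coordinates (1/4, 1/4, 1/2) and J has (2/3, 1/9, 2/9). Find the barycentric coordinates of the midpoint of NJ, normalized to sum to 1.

Since both coordinate triples sum to 1, the midpoint's barycentrics are the componentwise average.
(1/4+2/3)/2 = 11/24; similarly 13/72 and 13/36.

(11/24, 13/72, 13/36)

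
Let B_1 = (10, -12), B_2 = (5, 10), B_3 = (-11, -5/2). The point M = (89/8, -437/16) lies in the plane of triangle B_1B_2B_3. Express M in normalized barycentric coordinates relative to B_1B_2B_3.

(13/8, -3/4, 1/8)

Signed area of the reference triangle: [B_1B_2B_3] = ½·(10·(10−(-5/2)) + 5·(-5/2−(-12)) + (-11)·(-12−10)) = ½·(125 + 95/2 + 242) = 829/4.
[MB_2B_3] = ½·((89/8)·(10−(-5/2)) + 5·(-5/2−(-437/16)) + (-11)·(-437/16−10)) = ½·(2225/16 + 1985/16 + 6567/16) = 10777/32, so the B_1-coordinate is (10777/32)/(829/4) = 13/8.
[B_1MB_3] = ½·(10·(-437/16−(-5/2)) + (89/8)·(-5/2−(-12)) + (-11)·(-12−(-437/16))) = ½·(-1985/8 + 1691/16 − 2695/16) = -2487/16, so the B_2-coordinate is -3/4.
[B_1B_2M] = ½·(10·(10−(-437/16)) + 5·(-437/16−(-12)) + (89/8)·(-12−10)) = ½·(2985/8 − 1225/16 − 979/4) = 829/32, so the B_3-coordinate is 1/8.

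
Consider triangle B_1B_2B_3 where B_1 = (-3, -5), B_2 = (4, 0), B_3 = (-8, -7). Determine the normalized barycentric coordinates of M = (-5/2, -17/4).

(1/2, 1/4, 1/4)

Signed area of the reference triangle: [B_1B_2B_3] = ½·((-3)·(0−(-7)) + 4·(-7−(-5)) + (-8)·(-5−0)) = ½·(-21 − 8 + 40) = 11/2.
[MB_2B_3] = ½·((-5/2)·(0−(-7)) + 4·(-7−(-17/4)) + (-8)·(-17/4−0)) = ½·(-35/2 − 11 + 34) = 11/4, so the B_1-coordinate is (11/4)/(11/2) = 1/2.
[B_1MB_3] = ½·((-3)·(-17/4−(-7)) + (-5/2)·(-7−(-5)) + (-8)·(-5−(-17/4))) = ½·(-33/4 + 5 + 6) = 11/8, so the B_2-coordinate is 1/4.
[B_1B_2M] = ½·((-3)·(0−(-17/4)) + 4·(-17/4−(-5)) + (-5/2)·(-5−0)) = ½·(-51/4 + 3 + 25/2) = 11/8, so the B_3-coordinate is 1/4.
Check: 1/2 + 1/4 + 1/4 = 1.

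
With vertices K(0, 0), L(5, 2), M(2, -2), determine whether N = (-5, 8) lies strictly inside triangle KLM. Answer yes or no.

no

Barycentric coordinates of N: (29/7, 3/7, -25/7).
The three coordinates are positive, positive, negative; a point is interior exactly when all three are positive.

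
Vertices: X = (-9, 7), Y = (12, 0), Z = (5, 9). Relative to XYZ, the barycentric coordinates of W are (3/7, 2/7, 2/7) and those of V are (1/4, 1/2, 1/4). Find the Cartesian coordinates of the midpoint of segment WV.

(3, 67/14)

Barycentric coordinates of the midpoint are the average: (19/56, 11/28, 15/56).
Converting: (19/56)·X + (11/28)·Y + (15/56)·Z = (3, 67/14).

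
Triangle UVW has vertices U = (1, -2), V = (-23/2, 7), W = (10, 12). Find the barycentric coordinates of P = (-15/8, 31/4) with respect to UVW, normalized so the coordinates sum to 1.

Signed area of the reference triangle: [UVW] = ½·(1·(7−12) + (-23/2)·(12−(-2)) + 10·(-2−7)) = ½·(-5 − 161 − 90) = -128.
[PVW] = ½·((-15/8)·(7−12) + (-23/2)·(12−(31/4)) + 10·(31/4−7)) = ½·(75/8 − 391/8 + 15/2) = -16, so the U-coordinate is (-16)/(-128) = 1/8.
[UPW] = ½·(1·(31/4−12) + (-15/8)·(12−(-2)) + 10·(-2−(31/4))) = ½·(-17/4 − 105/4 − 195/2) = -64, so the V-coordinate is 1/2.
[UVP] = ½·(1·(7−(31/4)) + (-23/2)·(31/4−(-2)) + (-15/8)·(-2−7)) = ½·(-3/4 − 897/8 + 135/8) = -48, so the W-coordinate is 3/8.
Check: 1/8 + 1/2 + 3/8 = 1.

(1/8, 1/2, 3/8)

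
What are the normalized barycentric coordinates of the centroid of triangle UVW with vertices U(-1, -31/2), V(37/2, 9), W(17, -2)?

(1/3, 1/3, 1/3)

The centroid is the average of the vertices, so each weight is 1/3.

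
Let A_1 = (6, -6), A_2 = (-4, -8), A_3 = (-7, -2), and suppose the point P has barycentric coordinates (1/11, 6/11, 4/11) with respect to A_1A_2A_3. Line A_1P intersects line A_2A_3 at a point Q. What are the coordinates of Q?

Line A_1P meets A_2A_3 where the A_1-coordinate vanishes; zeroing P's A_1-weight and renormalizing leaves A_2, A_3-weights 6/11 : 4/11 → (3/5, 2/5).
So Q = (3/5)·A_2 + (2/5)·A_3 = (-26/5, -28/5).

(-26/5, -28/5)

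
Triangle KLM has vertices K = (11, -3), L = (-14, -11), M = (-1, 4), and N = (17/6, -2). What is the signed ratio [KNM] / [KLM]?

1/6

[KLM] = ½·(11·(-11−4) + (-14)·(4−(-3)) + (-1)·(-3−(-11))) = ½·(-165 − 98 − 8) = -271/2.
[KNM] = ½·(11·(-2−4) + (17/6)·(4−(-3)) + (-1)·(-3−(-2))) = ½·(-66 + 119/6 + 1) = -271/12, so the ratio is (-271/12)/(-271/2) = 1/6.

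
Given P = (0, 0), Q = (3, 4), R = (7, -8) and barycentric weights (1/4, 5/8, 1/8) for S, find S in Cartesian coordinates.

(11/4, 3/2)

S = (1/4)·P + (5/8)·Q + (1/8)·R.
x-coordinate: (1/4)·0 + (5/8)·3 + (1/8)·7 = 11/4.
y-coordinate: (1/4)·0 + (5/8)·4 + (1/8)·(-8) = 3/2.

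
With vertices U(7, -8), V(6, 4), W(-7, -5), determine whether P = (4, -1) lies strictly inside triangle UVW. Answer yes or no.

Barycentric coordinates of P: (47/165, 89/165, 29/165).
The three coordinates are positive, positive, positive; a point is interior exactly when all three are positive.

yes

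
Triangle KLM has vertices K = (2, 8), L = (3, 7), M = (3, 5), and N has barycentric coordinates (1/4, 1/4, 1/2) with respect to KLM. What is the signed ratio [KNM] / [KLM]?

The signed ratio [KNM]/[KLM] equals the barycentric coordinate of N at vertex L, which is 1/4.

1/4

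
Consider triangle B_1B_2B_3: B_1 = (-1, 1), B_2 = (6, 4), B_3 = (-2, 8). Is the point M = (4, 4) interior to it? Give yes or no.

yes

Barycentric coordinates of M: (2/13, 19/26, 3/26).
The three coordinates are positive, positive, positive; a point is interior exactly when all three are positive.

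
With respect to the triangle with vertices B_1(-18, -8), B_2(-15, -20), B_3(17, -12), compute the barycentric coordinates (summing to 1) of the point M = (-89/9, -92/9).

(2/3, 1/9, 2/9)

Signed area of the reference triangle: [B_1B_2B_3] = ½·((-18)·(-20−(-12)) + (-15)·(-12−(-8)) + 17·(-8−(-20))) = ½·(144 + 60 + 204) = 204.
[MB_2B_3] = ½·((-89/9)·(-20−(-12)) + (-15)·(-12−(-92/9)) + 17·(-92/9−(-20))) = ½·(712/9 + 80/3 + 1496/9) = 136, so the B_1-coordinate is 136/204 = 2/3.
[B_1MB_3] = ½·((-18)·(-92/9−(-12)) + (-89/9)·(-12−(-8)) + 17·(-8−(-92/9))) = ½·(-32 + 356/9 + 340/9) = 68/3, so the B_2-coordinate is 1/9.
[B_1B_2M] = ½·((-18)·(-20−(-92/9)) + (-15)·(-92/9−(-8)) + (-89/9)·(-8−(-20))) = ½·(176 + 100/3 − 356/3) = 136/3, so the B_3-coordinate is 2/9.
Check: 2/3 + 1/9 + 2/9 = 1.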